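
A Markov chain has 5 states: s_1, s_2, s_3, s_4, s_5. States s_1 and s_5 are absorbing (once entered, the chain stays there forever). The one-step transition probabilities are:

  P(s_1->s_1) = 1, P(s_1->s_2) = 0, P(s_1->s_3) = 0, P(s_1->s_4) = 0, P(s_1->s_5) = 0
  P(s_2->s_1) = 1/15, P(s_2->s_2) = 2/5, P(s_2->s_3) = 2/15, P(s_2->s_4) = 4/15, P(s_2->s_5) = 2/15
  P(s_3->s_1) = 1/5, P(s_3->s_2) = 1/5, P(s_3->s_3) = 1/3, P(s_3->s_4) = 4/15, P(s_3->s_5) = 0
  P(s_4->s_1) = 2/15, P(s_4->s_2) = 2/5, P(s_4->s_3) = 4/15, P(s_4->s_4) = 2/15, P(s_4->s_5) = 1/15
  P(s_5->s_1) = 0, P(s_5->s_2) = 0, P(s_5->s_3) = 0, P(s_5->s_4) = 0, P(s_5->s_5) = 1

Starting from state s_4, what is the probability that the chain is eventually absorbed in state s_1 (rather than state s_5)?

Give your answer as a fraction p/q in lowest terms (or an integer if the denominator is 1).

Let a_i = P(absorbed in s_1 | start in state i).
Boundary conditions: a_s_1 = 1, a_s_5 = 0.
For each transient state i, a_i = sum_j P(i->j) * a_j:
  a_s_2 = 1/15*a_s_1 + 2/5*a_s_2 + 2/15*a_s_3 + 4/15*a_s_4 + 2/15*a_s_5
  a_s_3 = 1/5*a_s_1 + 1/5*a_s_2 + 1/3*a_s_3 + 4/15*a_s_4 + 0*a_s_5
  a_s_4 = 2/15*a_s_1 + 2/5*a_s_2 + 4/15*a_s_3 + 2/15*a_s_4 + 1/15*a_s_5

Substituting a_s_1 = 1 and a_s_5 = 0, rearrange to (I - Q) a = r where r[i] = P(i -> s_1):
  [3/5, -2/15, -4/15] . (a_s_2, a_s_3, a_s_4) = 1/15
  [-1/5, 2/3, -4/15] . (a_s_2, a_s_3, a_s_4) = 1/5
  [-2/5, -4/15, 13/15] . (a_s_2, a_s_3, a_s_4) = 2/15

Solving yields:
  a_s_2 = 28/51
  a_s_3 = 73/102
  a_s_4 = 32/51

Starting state is s_4, so the absorption probability is a_s_4 = 32/51.

Answer: 32/51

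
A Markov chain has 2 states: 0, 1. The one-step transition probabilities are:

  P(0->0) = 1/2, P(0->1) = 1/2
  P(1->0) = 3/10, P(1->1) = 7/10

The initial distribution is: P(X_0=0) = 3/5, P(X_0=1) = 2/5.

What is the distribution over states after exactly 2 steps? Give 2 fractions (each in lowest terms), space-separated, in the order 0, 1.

Propagating the distribution step by step (d_{t+1} = d_t * P):
d_0 = (0=3/5, 1=2/5)
  d_1[0] = 3/5*1/2 + 2/5*3/10 = 21/50
  d_1[1] = 3/5*1/2 + 2/5*7/10 = 29/50
d_1 = (0=21/50, 1=29/50)
  d_2[0] = 21/50*1/2 + 29/50*3/10 = 48/125
  d_2[1] = 21/50*1/2 + 29/50*7/10 = 77/125
d_2 = (0=48/125, 1=77/125)

Answer: 48/125 77/125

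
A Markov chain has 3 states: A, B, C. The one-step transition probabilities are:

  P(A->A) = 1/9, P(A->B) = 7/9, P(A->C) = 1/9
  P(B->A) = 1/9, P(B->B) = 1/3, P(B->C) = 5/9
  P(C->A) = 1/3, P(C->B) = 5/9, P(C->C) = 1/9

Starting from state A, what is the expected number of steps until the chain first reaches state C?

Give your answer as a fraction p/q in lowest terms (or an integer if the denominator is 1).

Let h_i = expected steps to first reach C from state i.
Boundary: h_C = 0.
First-step equations for the other states:
  h_A = 1 + 1/9*h_A + 7/9*h_B + 1/9*h_C
  h_B = 1 + 1/9*h_A + 1/3*h_B + 5/9*h_C

Substituting h_C = 0 and rearranging gives the linear system (I - Q) h = 1:
  [8/9, -7/9] . (h_A, h_B) = 1
  [-1/9, 2/3] . (h_A, h_B) = 1

Solving yields:
  h_A = 117/41
  h_B = 81/41

Starting state is A, so the expected hitting time is h_A = 117/41.

Answer: 117/41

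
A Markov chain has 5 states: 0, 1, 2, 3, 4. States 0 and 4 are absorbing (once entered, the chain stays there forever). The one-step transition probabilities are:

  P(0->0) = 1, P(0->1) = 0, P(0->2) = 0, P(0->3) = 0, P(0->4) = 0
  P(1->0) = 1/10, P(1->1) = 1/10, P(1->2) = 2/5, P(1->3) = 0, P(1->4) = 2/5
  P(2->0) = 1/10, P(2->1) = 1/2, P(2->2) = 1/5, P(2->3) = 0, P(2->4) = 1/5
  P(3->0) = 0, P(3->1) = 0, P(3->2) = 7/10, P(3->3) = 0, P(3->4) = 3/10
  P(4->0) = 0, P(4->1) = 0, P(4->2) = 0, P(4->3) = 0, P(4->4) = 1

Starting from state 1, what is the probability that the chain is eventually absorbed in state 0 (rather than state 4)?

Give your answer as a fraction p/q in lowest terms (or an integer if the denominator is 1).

Answer: 3/13

Derivation:
Let a_i = P(absorbed in 0 | start in state i).
Boundary conditions: a_0 = 1, a_4 = 0.
For each transient state i, a_i = sum_j P(i->j) * a_j:
  a_1 = 1/10*a_0 + 1/10*a_1 + 2/5*a_2 + 0*a_3 + 2/5*a_4
  a_2 = 1/10*a_0 + 1/2*a_1 + 1/5*a_2 + 0*a_3 + 1/5*a_4
  a_3 = 0*a_0 + 0*a_1 + 7/10*a_2 + 0*a_3 + 3/10*a_4

Substituting a_0 = 1 and a_4 = 0, rearrange to (I - Q) a = r where r[i] = P(i -> 0):
  [9/10, -2/5, 0] . (a_1, a_2, a_3) = 1/10
  [-1/2, 4/5, 0] . (a_1, a_2, a_3) = 1/10
  [0, -7/10, 1] . (a_1, a_2, a_3) = 0

Solving yields:
  a_1 = 3/13
  a_2 = 7/26
  a_3 = 49/260

Starting state is 1, so the absorption probability is a_1 = 3/13.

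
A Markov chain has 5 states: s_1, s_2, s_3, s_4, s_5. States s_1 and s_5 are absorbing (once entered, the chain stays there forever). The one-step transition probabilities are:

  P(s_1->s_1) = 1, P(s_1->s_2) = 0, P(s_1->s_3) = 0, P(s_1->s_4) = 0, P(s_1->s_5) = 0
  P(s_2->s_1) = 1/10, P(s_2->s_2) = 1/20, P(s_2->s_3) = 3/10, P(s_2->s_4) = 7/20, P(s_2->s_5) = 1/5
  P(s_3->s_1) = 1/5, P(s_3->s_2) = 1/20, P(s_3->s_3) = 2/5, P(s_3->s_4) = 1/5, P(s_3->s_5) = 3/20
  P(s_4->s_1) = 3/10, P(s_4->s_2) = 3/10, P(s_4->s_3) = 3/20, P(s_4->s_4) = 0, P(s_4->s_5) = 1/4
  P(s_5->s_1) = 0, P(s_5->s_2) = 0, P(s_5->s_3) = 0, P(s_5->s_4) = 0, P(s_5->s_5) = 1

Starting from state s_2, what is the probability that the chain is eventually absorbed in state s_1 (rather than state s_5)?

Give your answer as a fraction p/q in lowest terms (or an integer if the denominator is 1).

Let a_i = P(absorbed in s_1 | start in state i).
Boundary conditions: a_s_1 = 1, a_s_5 = 0.
For each transient state i, a_i = sum_j P(i->j) * a_j:
  a_s_2 = 1/10*a_s_1 + 1/20*a_s_2 + 3/10*a_s_3 + 7/20*a_s_4 + 1/5*a_s_5
  a_s_3 = 1/5*a_s_1 + 1/20*a_s_2 + 2/5*a_s_3 + 1/5*a_s_4 + 3/20*a_s_5
  a_s_4 = 3/10*a_s_1 + 3/10*a_s_2 + 3/20*a_s_3 + 0*a_s_4 + 1/4*a_s_5

Substituting a_s_1 = 1 and a_s_5 = 0, rearrange to (I - Q) a = r where r[i] = P(i -> s_1):
  [19/20, -3/10, -7/20] . (a_s_2, a_s_3, a_s_4) = 1/10
  [-1/20, 3/5, -1/5] . (a_s_2, a_s_3, a_s_4) = 1/5
  [-3/10, -3/20, 1] . (a_s_2, a_s_3, a_s_4) = 3/10

Solving yields:
  a_s_2 = 556/1181
  a_s_3 = 646/1181
  a_s_4 = 618/1181

Starting state is s_2, so the absorption probability is a_s_2 = 556/1181.

Answer: 556/1181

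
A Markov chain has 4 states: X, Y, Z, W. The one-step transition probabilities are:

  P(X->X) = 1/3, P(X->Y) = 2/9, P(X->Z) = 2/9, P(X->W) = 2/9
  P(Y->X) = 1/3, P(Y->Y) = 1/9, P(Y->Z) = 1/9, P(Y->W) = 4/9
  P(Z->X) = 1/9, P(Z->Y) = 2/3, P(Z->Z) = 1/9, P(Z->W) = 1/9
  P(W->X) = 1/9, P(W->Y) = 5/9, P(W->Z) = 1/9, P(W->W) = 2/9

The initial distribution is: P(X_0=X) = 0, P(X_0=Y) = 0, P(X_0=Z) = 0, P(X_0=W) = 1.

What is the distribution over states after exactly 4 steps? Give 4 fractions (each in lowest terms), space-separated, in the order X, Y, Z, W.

Propagating the distribution step by step (d_{t+1} = d_t * P):
d_0 = (X=0, Y=0, Z=0, W=1)
  d_1[X] = 0*1/3 + 0*1/3 + 0*1/9 + 1*1/9 = 1/9
  d_1[Y] = 0*2/9 + 0*1/9 + 0*2/3 + 1*5/9 = 5/9
  d_1[Z] = 0*2/9 + 0*1/9 + 0*1/9 + 1*1/9 = 1/9
  d_1[W] = 0*2/9 + 0*4/9 + 0*1/9 + 1*2/9 = 2/9
d_1 = (X=1/9, Y=5/9, Z=1/9, W=2/9)
  d_2[X] = 1/9*1/3 + 5/9*1/3 + 1/9*1/9 + 2/9*1/9 = 7/27
  d_2[Y] = 1/9*2/9 + 5/9*1/9 + 1/9*2/3 + 2/9*5/9 = 23/81
  d_2[Z] = 1/9*2/9 + 5/9*1/9 + 1/9*1/9 + 2/9*1/9 = 10/81
  d_2[W] = 1/9*2/9 + 5/9*4/9 + 1/9*1/9 + 2/9*2/9 = 1/3
d_2 = (X=7/27, Y=23/81, Z=10/81, W=1/3)
  d_3[X] = 7/27*1/3 + 23/81*1/3 + 10/81*1/9 + 1/3*1/9 = 169/729
  d_3[Y] = 7/27*2/9 + 23/81*1/9 + 10/81*2/3 + 1/3*5/9 = 260/729
  d_3[Z] = 7/27*2/9 + 23/81*1/9 + 10/81*1/9 + 1/3*1/9 = 34/243
  d_3[W] = 7/27*2/9 + 23/81*4/9 + 10/81*1/9 + 1/3*2/9 = 22/81
d_3 = (X=169/729, Y=260/729, Z=34/243, W=22/81)
  d_4[X] = 169/729*1/3 + 260/729*1/3 + 34/243*1/9 + 22/81*1/9 = 529/2187
  d_4[Y] = 169/729*2/9 + 260/729*1/9 + 34/243*2/3 + 22/81*5/9 = 2200/6561
  d_4[Z] = 169/729*2/9 + 260/729*1/9 + 34/243*1/9 + 22/81*1/9 = 898/6561
  d_4[W] = 169/729*2/9 + 260/729*4/9 + 34/243*1/9 + 22/81*2/9 = 1876/6561
d_4 = (X=529/2187, Y=2200/6561, Z=898/6561, W=1876/6561)

Answer: 529/2187 2200/6561 898/6561 1876/6561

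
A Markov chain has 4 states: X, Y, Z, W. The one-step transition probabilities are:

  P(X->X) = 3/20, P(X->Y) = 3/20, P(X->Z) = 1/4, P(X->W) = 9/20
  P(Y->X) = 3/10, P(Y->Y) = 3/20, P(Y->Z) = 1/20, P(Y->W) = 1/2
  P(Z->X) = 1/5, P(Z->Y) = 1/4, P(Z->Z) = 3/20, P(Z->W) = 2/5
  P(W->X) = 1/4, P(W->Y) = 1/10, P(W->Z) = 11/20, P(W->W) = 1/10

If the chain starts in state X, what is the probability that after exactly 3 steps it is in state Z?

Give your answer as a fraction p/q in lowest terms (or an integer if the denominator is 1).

Answer: 1091/4000

Derivation:
Computing P^3 by repeated multiplication:
P^1 =
  X: [3/20, 3/20, 1/4, 9/20]
  Y: [3/10, 3/20, 1/20, 1/2]
  Z: [1/5, 1/4, 3/20, 2/5]
  W: [1/4, 1/10, 11/20, 1/10]
P^2 =
  X: [23/100, 61/400, 33/100, 23/80]
  Y: [9/40, 13/100, 73/200, 7/25]
  Z: [47/200, 29/200, 61/200, 63/200]
  W: [81/400, 1/5, 41/200, 157/400]
P^3 =
  X: [349/1600, 1349/8000, 1091/4000, 681/2000]
  Y: [863/4000, 69/400, 543/2000, 1361/4000]
  Z: [437/2000, 659/4000, 57/200, 1327/4000]
  W: [459/2000, 1207/8000, 1229/4000, 2499/8000]

(P^3)[X -> Z] = 1091/4000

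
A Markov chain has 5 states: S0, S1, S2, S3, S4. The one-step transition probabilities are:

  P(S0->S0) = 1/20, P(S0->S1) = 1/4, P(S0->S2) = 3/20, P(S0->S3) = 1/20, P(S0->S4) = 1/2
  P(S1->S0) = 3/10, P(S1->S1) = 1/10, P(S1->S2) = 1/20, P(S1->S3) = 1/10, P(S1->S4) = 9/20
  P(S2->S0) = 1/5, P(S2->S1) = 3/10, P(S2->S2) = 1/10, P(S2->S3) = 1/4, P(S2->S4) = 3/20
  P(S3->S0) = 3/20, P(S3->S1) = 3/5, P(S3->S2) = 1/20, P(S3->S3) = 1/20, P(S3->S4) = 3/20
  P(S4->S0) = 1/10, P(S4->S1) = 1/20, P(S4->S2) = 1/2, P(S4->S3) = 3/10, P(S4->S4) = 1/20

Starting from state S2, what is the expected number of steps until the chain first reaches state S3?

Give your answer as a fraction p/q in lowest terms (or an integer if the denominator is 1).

Answer: 88480/17641

Derivation:
Let h_i = expected steps to first reach S3 from state i.
Boundary: h_S3 = 0.
First-step equations for the other states:
  h_S0 = 1 + 1/20*h_S0 + 1/4*h_S1 + 3/20*h_S2 + 1/20*h_S3 + 1/2*h_S4
  h_S1 = 1 + 3/10*h_S0 + 1/10*h_S1 + 1/20*h_S2 + 1/10*h_S3 + 9/20*h_S4
  h_S2 = 1 + 1/5*h_S0 + 3/10*h_S1 + 1/10*h_S2 + 1/4*h_S3 + 3/20*h_S4
  h_S4 = 1 + 1/10*h_S0 + 1/20*h_S1 + 1/2*h_S2 + 3/10*h_S3 + 1/20*h_S4

Substituting h_S3 = 0 and rearranging gives the linear system (I - Q) h = 1:
  [19/20, -1/4, -3/20, -1/2] . (h_S0, h_S1, h_S2, h_S4) = 1
  [-3/10, 9/10, -1/20, -9/20] . (h_S0, h_S1, h_S2, h_S4) = 1
  [-1/5, -3/10, 9/10, -3/20] . (h_S0, h_S1, h_S2, h_S4) = 1
  [-1/10, -1/20, -1/2, 19/20] . (h_S0, h_S1, h_S2, h_S4) = 1

Solving yields:
  h_S0 = 7780/1357
  h_S1 = 98720/17641
  h_S2 = 88480/17641
  h_S4 = 80980/17641

Starting state is S2, so the expected hitting time is h_S2 = 88480/17641.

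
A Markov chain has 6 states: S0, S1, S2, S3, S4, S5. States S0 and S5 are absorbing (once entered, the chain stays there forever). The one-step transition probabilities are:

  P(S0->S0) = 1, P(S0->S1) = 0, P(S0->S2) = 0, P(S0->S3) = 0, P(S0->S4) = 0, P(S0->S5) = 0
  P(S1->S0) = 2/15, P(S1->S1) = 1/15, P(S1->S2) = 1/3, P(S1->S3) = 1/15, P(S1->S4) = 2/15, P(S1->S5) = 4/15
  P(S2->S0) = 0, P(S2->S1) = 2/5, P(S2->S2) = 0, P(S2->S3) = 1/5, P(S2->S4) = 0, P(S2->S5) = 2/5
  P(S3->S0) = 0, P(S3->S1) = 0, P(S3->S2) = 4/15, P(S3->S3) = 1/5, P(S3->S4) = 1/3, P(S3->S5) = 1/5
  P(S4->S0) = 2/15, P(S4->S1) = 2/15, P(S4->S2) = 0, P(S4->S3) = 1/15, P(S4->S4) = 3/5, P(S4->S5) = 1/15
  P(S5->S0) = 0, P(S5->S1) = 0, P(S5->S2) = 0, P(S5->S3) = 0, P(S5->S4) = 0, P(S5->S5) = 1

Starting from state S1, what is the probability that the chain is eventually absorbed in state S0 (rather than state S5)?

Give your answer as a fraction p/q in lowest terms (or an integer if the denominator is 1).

Let a_i = P(absorbed in S0 | start in state i).
Boundary conditions: a_S0 = 1, a_S5 = 0.
For each transient state i, a_i = sum_j P(i->j) * a_j:
  a_S1 = 2/15*a_S0 + 1/15*a_S1 + 1/3*a_S2 + 1/15*a_S3 + 2/15*a_S4 + 4/15*a_S5
  a_S2 = 0*a_S0 + 2/5*a_S1 + 0*a_S2 + 1/5*a_S3 + 0*a_S4 + 2/5*a_S5
  a_S3 = 0*a_S0 + 0*a_S1 + 4/15*a_S2 + 1/5*a_S3 + 1/3*a_S4 + 1/5*a_S5
  a_S4 = 2/15*a_S0 + 2/15*a_S1 + 0*a_S2 + 1/15*a_S3 + 3/5*a_S4 + 1/15*a_S5

Substituting a_S0 = 1 and a_S5 = 0, rearrange to (I - Q) a = r where r[i] = P(i -> S0):
  [14/15, -1/3, -1/15, -2/15] . (a_S1, a_S2, a_S3, a_S4) = 2/15
  [-2/5, 1, -1/5, 0] . (a_S1, a_S2, a_S3, a_S4) = 0
  [0, -4/15, 4/5, -1/3] . (a_S1, a_S2, a_S3, a_S4) = 0
  [-2/15, 0, -1/15, 2/5] . (a_S1, a_S2, a_S3, a_S4) = 2/15

Solving yields:
  a_S1 = 473/1648
  a_S2 = 17/103
  a_S3 = 207/824
  a_S4 = 97/206

Starting state is S1, so the absorption probability is a_S1 = 473/1648.

Answer: 473/1648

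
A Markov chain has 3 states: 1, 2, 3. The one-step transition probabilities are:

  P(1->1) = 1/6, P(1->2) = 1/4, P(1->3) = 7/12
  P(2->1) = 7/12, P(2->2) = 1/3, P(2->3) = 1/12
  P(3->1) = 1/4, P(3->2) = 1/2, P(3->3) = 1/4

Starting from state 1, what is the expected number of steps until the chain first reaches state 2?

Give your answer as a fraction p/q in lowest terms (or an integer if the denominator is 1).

Let h_i = expected steps to first reach 2 from state i.
Boundary: h_2 = 0.
First-step equations for the other states:
  h_1 = 1 + 1/6*h_1 + 1/4*h_2 + 7/12*h_3
  h_3 = 1 + 1/4*h_1 + 1/2*h_2 + 1/4*h_3

Substituting h_2 = 0 and rearranging gives the linear system (I - Q) h = 1:
  [5/6, -7/12] . (h_1, h_3) = 1
  [-1/4, 3/4] . (h_1, h_3) = 1

Solving yields:
  h_1 = 64/23
  h_3 = 52/23

Starting state is 1, so the expected hitting time is h_1 = 64/23.

Answer: 64/23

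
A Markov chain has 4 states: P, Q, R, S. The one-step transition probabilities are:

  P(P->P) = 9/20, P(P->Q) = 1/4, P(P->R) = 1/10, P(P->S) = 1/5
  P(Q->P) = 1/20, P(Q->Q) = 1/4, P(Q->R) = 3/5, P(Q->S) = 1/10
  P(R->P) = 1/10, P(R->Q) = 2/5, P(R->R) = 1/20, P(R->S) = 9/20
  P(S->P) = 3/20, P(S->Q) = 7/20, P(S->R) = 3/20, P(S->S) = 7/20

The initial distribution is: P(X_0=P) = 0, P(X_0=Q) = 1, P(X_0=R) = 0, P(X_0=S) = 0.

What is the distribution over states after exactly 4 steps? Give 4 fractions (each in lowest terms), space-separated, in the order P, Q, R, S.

Answer: 1459/10000 3189/10000 1281/5000 279/1000

Derivation:
Propagating the distribution step by step (d_{t+1} = d_t * P):
d_0 = (P=0, Q=1, R=0, S=0)
  d_1[P] = 0*9/20 + 1*1/20 + 0*1/10 + 0*3/20 = 1/20
  d_1[Q] = 0*1/4 + 1*1/4 + 0*2/5 + 0*7/20 = 1/4
  d_1[R] = 0*1/10 + 1*3/5 + 0*1/20 + 0*3/20 = 3/5
  d_1[S] = 0*1/5 + 1*1/10 + 0*9/20 + 0*7/20 = 1/10
d_1 = (P=1/20, Q=1/4, R=3/5, S=1/10)
  d_2[P] = 1/20*9/20 + 1/4*1/20 + 3/5*1/10 + 1/10*3/20 = 11/100
  d_2[Q] = 1/20*1/4 + 1/4*1/4 + 3/5*2/5 + 1/10*7/20 = 7/20
  d_2[R] = 1/20*1/10 + 1/4*3/5 + 3/5*1/20 + 1/10*3/20 = 1/5
  d_2[S] = 1/20*1/5 + 1/4*1/10 + 3/5*9/20 + 1/10*7/20 = 17/50
d_2 = (P=11/100, Q=7/20, R=1/5, S=17/50)
  d_3[P] = 11/100*9/20 + 7/20*1/20 + 1/5*1/10 + 17/50*3/20 = 69/500
  d_3[Q] = 11/100*1/4 + 7/20*1/4 + 1/5*2/5 + 17/50*7/20 = 157/500
  d_3[R] = 11/100*1/10 + 7/20*3/5 + 1/5*1/20 + 17/50*3/20 = 141/500
  d_3[S] = 11/100*1/5 + 7/20*1/10 + 1/5*9/20 + 17/50*7/20 = 133/500
d_3 = (P=69/500, Q=157/500, R=141/500, S=133/500)
  d_4[P] = 69/500*9/20 + 157/500*1/20 + 141/500*1/10 + 133/500*3/20 = 1459/10000
  d_4[Q] = 69/500*1/4 + 157/500*1/4 + 141/500*2/5 + 133/500*7/20 = 3189/10000
  d_4[R] = 69/500*1/10 + 157/500*3/5 + 141/500*1/20 + 133/500*3/20 = 1281/5000
  d_4[S] = 69/500*1/5 + 157/500*1/10 + 141/500*9/20 + 133/500*7/20 = 279/1000
d_4 = (P=1459/10000, Q=3189/10000, R=1281/5000, S=279/1000)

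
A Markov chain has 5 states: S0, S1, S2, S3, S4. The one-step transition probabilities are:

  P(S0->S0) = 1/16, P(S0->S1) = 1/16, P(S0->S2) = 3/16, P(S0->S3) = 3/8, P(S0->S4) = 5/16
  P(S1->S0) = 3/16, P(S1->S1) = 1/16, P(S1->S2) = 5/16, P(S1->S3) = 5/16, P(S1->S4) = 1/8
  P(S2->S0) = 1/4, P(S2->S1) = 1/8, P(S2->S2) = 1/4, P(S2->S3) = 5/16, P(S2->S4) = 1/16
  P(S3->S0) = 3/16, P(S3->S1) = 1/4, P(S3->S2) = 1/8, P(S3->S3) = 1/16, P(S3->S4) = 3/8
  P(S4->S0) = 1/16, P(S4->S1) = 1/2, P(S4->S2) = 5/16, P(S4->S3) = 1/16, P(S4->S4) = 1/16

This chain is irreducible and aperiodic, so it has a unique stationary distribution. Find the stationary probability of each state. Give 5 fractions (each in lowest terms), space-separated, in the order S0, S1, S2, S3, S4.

The stationary distribution satisfies pi = pi * P, i.e.:
  pi_S0 = 1/16*pi_S0 + 3/16*pi_S1 + 1/4*pi_S2 + 3/16*pi_S3 + 1/16*pi_S4
  pi_S1 = 1/16*pi_S0 + 1/16*pi_S1 + 1/8*pi_S2 + 1/4*pi_S3 + 1/2*pi_S4
  pi_S2 = 3/16*pi_S0 + 5/16*pi_S1 + 1/4*pi_S2 + 1/8*pi_S3 + 5/16*pi_S4
  pi_S3 = 3/8*pi_S0 + 5/16*pi_S1 + 5/16*pi_S2 + 1/16*pi_S3 + 1/16*pi_S4
  pi_S4 = 5/16*pi_S0 + 1/8*pi_S1 + 1/16*pi_S2 + 3/8*pi_S3 + 1/16*pi_S4
with normalization: pi_S0 + pi_S1 + pi_S2 + pi_S3 + pi_S4 = 1.

Using the first 4 balance equations plus normalization, the linear system A*pi = b is:
  [-15/16, 3/16, 1/4, 3/16, 1/16] . pi = 0
  [1/16, -15/16, 1/8, 1/4, 1/2] . pi = 0
  [3/16, 5/16, -3/4, 1/8, 5/16] . pi = 0
  [3/8, 5/16, 5/16, -15/16, 1/16] . pi = 0
  [1, 1, 1, 1, 1] . pi = 1

Solving yields:
  pi_S0 = 17871/112141
  pi_S1 = 22339/112141
  pi_S2 = 26503/112141
  pi_S3 = 24804/112141
  pi_S4 = 20624/112141

Verification (pi * P):
  17871/112141*1/16 + 22339/112141*3/16 + 26503/112141*1/4 + 24804/112141*3/16 + 20624/112141*1/16 = 17871/112141 = pi_S0  (ok)
  17871/112141*1/16 + 22339/112141*1/16 + 26503/112141*1/8 + 24804/112141*1/4 + 20624/112141*1/2 = 22339/112141 = pi_S1  (ok)
  17871/112141*3/16 + 22339/112141*5/16 + 26503/112141*1/4 + 24804/112141*1/8 + 20624/112141*5/16 = 26503/112141 = pi_S2  (ok)
  17871/112141*3/8 + 22339/112141*5/16 + 26503/112141*5/16 + 24804/112141*1/16 + 20624/112141*1/16 = 24804/112141 = pi_S3  (ok)
  17871/112141*5/16 + 22339/112141*1/8 + 26503/112141*1/16 + 24804/112141*3/8 + 20624/112141*1/16 = 20624/112141 = pi_S4  (ok)

Answer: 17871/112141 22339/112141 26503/112141 24804/112141 20624/112141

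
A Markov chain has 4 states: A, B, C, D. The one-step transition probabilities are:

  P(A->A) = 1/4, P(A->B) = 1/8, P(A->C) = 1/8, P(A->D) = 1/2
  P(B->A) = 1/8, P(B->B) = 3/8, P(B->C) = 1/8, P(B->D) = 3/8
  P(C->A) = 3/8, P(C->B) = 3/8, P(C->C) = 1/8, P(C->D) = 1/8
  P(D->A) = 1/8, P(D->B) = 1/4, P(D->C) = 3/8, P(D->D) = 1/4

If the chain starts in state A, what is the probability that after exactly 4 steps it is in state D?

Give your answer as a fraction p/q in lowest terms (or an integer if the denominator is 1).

Computing P^4 by repeated multiplication:
P^1 =
  A: [1/4, 1/8, 1/8, 1/2]
  B: [1/8, 3/8, 1/8, 3/8]
  C: [3/8, 3/8, 1/8, 1/8]
  D: [1/8, 1/4, 3/8, 1/4]
P^2 =
  A: [3/16, 1/4, 1/4, 5/16]
  B: [11/64, 19/64, 7/32, 5/16]
  C: [13/64, 17/64, 5/32, 3/8]
  D: [15/64, 5/16, 3/16, 17/64]
P^3 =
  A: [27/128, 37/128, 13/64, 19/64]
  B: [103/512, 75/256, 13/64, 155/512]
  C: [97/512, 71/256, 7/32, 161/512]
  D: [103/512, 145/512, 49/256, 83/256]
P^4 =
  A: [207/1024, 73/256, 51/256, 321/1024]
  B: [823/4096, 1175/4096, 411/2048, 319/1024]
  C: [833/4096, 1181/4096, 417/2048, 39/128]
  D: [811/4096, 291/1024, 211/1024, 1277/4096]

(P^4)[A -> D] = 321/1024

Answer: 321/1024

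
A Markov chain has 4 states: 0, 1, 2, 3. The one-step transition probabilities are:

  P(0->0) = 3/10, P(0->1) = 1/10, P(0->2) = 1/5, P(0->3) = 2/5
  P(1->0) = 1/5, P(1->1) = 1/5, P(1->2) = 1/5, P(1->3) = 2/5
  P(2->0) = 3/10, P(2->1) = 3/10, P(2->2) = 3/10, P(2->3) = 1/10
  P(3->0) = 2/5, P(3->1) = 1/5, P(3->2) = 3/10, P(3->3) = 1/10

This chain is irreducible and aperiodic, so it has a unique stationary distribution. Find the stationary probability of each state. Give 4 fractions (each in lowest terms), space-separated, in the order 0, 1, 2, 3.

Answer: 11/36 7/36 1/4 1/4

Derivation:
The stationary distribution satisfies pi = pi * P, i.e.:
  pi_0 = 3/10*pi_0 + 1/5*pi_1 + 3/10*pi_2 + 2/5*pi_3
  pi_1 = 1/10*pi_0 + 1/5*pi_1 + 3/10*pi_2 + 1/5*pi_3
  pi_2 = 1/5*pi_0 + 1/5*pi_1 + 3/10*pi_2 + 3/10*pi_3
  pi_3 = 2/5*pi_0 + 2/5*pi_1 + 1/10*pi_2 + 1/10*pi_3
with normalization: pi_0 + pi_1 + pi_2 + pi_3 = 1.

Using the first 3 balance equations plus normalization, the linear system A*pi = b is:
  [-7/10, 1/5, 3/10, 2/5] . pi = 0
  [1/10, -4/5, 3/10, 1/5] . pi = 0
  [1/5, 1/5, -7/10, 3/10] . pi = 0
  [1, 1, 1, 1] . pi = 1

Solving yields:
  pi_0 = 11/36
  pi_1 = 7/36
  pi_2 = 1/4
  pi_3 = 1/4

Verification (pi * P):
  11/36*3/10 + 7/36*1/5 + 1/4*3/10 + 1/4*2/5 = 11/36 = pi_0  (ok)
  11/36*1/10 + 7/36*1/5 + 1/4*3/10 + 1/4*1/5 = 7/36 = pi_1  (ok)
  11/36*1/5 + 7/36*1/5 + 1/4*3/10 + 1/4*3/10 = 1/4 = pi_2  (ok)
  11/36*2/5 + 7/36*2/5 + 1/4*1/10 + 1/4*1/10 = 1/4 = pi_3  (ok)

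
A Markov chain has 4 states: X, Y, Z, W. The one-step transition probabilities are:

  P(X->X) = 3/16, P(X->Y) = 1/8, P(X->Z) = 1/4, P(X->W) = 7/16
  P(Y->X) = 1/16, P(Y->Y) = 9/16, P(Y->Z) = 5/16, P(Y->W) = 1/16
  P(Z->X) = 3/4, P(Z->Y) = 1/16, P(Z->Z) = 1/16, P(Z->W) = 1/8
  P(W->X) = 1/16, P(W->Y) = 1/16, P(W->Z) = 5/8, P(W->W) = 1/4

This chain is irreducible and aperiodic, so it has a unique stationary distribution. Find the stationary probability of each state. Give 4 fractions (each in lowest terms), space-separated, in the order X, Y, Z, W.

Answer: 1025/3383 551/3383 997/3383 810/3383

Derivation:
The stationary distribution satisfies pi = pi * P, i.e.:
  pi_X = 3/16*pi_X + 1/16*pi_Y + 3/4*pi_Z + 1/16*pi_W
  pi_Y = 1/8*pi_X + 9/16*pi_Y + 1/16*pi_Z + 1/16*pi_W
  pi_Z = 1/4*pi_X + 5/16*pi_Y + 1/16*pi_Z + 5/8*pi_W
  pi_W = 7/16*pi_X + 1/16*pi_Y + 1/8*pi_Z + 1/4*pi_W
with normalization: pi_X + pi_Y + pi_Z + pi_W = 1.

Using the first 3 balance equations plus normalization, the linear system A*pi = b is:
  [-13/16, 1/16, 3/4, 1/16] . pi = 0
  [1/8, -7/16, 1/16, 1/16] . pi = 0
  [1/4, 5/16, -15/16, 5/8] . pi = 0
  [1, 1, 1, 1] . pi = 1

Solving yields:
  pi_X = 1025/3383
  pi_Y = 551/3383
  pi_Z = 997/3383
  pi_W = 810/3383

Verification (pi * P):
  1025/3383*3/16 + 551/3383*1/16 + 997/3383*3/4 + 810/3383*1/16 = 1025/3383 = pi_X  (ok)
  1025/3383*1/8 + 551/3383*9/16 + 997/3383*1/16 + 810/3383*1/16 = 551/3383 = pi_Y  (ok)
  1025/3383*1/4 + 551/3383*5/16 + 997/3383*1/16 + 810/3383*5/8 = 997/3383 = pi_Z  (ok)
  1025/3383*7/16 + 551/3383*1/16 + 997/3383*1/8 + 810/3383*1/4 = 810/3383 = pi_W  (ok)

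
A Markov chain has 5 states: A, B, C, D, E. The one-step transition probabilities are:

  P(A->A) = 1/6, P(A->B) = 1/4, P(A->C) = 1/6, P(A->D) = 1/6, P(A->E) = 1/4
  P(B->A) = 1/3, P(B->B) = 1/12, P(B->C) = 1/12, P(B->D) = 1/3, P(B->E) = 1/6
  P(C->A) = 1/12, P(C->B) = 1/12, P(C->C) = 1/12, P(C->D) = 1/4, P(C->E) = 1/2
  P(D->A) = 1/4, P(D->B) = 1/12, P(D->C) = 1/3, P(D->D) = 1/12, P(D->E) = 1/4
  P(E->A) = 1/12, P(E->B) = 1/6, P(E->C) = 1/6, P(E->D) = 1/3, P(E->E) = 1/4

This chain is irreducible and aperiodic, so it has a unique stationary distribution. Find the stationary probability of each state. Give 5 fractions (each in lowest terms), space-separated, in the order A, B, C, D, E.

Answer: 4761/28006 3789/28006 5017/28006 97/418 3970/14003

Derivation:
The stationary distribution satisfies pi = pi * P, i.e.:
  pi_A = 1/6*pi_A + 1/3*pi_B + 1/12*pi_C + 1/4*pi_D + 1/12*pi_E
  pi_B = 1/4*pi_A + 1/12*pi_B + 1/12*pi_C + 1/12*pi_D + 1/6*pi_E
  pi_C = 1/6*pi_A + 1/12*pi_B + 1/12*pi_C + 1/3*pi_D + 1/6*pi_E
  pi_D = 1/6*pi_A + 1/3*pi_B + 1/4*pi_C + 1/12*pi_D + 1/3*pi_E
  pi_E = 1/4*pi_A + 1/6*pi_B + 1/2*pi_C + 1/4*pi_D + 1/4*pi_E
with normalization: pi_A + pi_B + pi_C + pi_D + pi_E = 1.

Using the first 4 balance equations plus normalization, the linear system A*pi = b is:
  [-5/6, 1/3, 1/12, 1/4, 1/12] . pi = 0
  [1/4, -11/12, 1/12, 1/12, 1/6] . pi = 0
  [1/6, 1/12, -11/12, 1/3, 1/6] . pi = 0
  [1/6, 1/3, 1/4, -11/12, 1/3] . pi = 0
  [1, 1, 1, 1, 1] . pi = 1

Solving yields:
  pi_A = 4761/28006
  pi_B = 3789/28006
  pi_C = 5017/28006
  pi_D = 97/418
  pi_E = 3970/14003

Verification (pi * P):
  4761/28006*1/6 + 3789/28006*1/3 + 5017/28006*1/12 + 97/418*1/4 + 3970/14003*1/12 = 4761/28006 = pi_A  (ok)
  4761/28006*1/4 + 3789/28006*1/12 + 5017/28006*1/12 + 97/418*1/12 + 3970/14003*1/6 = 3789/28006 = pi_B  (ok)
  4761/28006*1/6 + 3789/28006*1/12 + 5017/28006*1/12 + 97/418*1/3 + 3970/14003*1/6 = 5017/28006 = pi_C  (ok)
  4761/28006*1/6 + 3789/28006*1/3 + 5017/28006*1/4 + 97/418*1/12 + 3970/14003*1/3 = 97/418 = pi_D  (ok)
  4761/28006*1/4 + 3789/28006*1/6 + 5017/28006*1/2 + 97/418*1/4 + 3970/14003*1/4 = 3970/14003 = pi_E  (ok)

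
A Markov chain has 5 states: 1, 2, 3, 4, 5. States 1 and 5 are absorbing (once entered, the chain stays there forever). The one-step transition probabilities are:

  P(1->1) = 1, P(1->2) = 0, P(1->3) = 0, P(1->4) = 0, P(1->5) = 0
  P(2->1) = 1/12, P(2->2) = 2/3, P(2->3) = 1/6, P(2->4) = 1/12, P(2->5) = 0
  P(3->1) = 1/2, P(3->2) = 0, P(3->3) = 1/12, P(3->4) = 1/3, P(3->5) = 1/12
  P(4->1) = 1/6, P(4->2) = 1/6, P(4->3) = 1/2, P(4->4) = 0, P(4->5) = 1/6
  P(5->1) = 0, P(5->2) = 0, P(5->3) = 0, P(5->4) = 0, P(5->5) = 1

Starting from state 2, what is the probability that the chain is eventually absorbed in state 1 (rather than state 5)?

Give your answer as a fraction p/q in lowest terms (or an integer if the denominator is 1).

Let a_i = P(absorbed in 1 | start in state i).
Boundary conditions: a_1 = 1, a_5 = 0.
For each transient state i, a_i = sum_j P(i->j) * a_j:
  a_2 = 1/12*a_1 + 2/3*a_2 + 1/6*a_3 + 1/12*a_4 + 0*a_5
  a_3 = 1/2*a_1 + 0*a_2 + 1/12*a_3 + 1/3*a_4 + 1/12*a_5
  a_4 = 1/6*a_1 + 1/6*a_2 + 1/2*a_3 + 0*a_4 + 1/6*a_5

Substituting a_1 = 1 and a_5 = 0, rearrange to (I - Q) a = r where r[i] = P(i -> 1):
  [1/3, -1/6, -1/12] . (a_2, a_3, a_4) = 1/12
  [0, 11/12, -1/3] . (a_2, a_3, a_4) = 1/2
  [-1/6, -1/2, 1] . (a_2, a_3, a_4) = 1/6

Solving yields:
  a_2 = 163/197
  a_3 = 158/197
  a_4 = 139/197

Starting state is 2, so the absorption probability is a_2 = 163/197.

Answer: 163/197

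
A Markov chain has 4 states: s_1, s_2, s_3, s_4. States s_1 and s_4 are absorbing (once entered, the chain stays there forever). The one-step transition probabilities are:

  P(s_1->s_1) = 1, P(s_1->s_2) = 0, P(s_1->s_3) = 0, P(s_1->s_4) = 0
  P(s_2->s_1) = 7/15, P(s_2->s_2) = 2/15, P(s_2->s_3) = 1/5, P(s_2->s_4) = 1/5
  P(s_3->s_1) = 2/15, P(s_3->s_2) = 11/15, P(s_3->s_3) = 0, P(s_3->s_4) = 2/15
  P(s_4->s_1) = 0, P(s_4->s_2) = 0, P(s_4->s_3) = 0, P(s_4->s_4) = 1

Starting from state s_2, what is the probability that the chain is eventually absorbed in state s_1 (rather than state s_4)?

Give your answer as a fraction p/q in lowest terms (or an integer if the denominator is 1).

Answer: 37/54

Derivation:
Let a_i = P(absorbed in s_1 | start in state i).
Boundary conditions: a_s_1 = 1, a_s_4 = 0.
For each transient state i, a_i = sum_j P(i->j) * a_j:
  a_s_2 = 7/15*a_s_1 + 2/15*a_s_2 + 1/5*a_s_3 + 1/5*a_s_4
  a_s_3 = 2/15*a_s_1 + 11/15*a_s_2 + 0*a_s_3 + 2/15*a_s_4

Substituting a_s_1 = 1 and a_s_4 = 0, rearrange to (I - Q) a = r where r[i] = P(i -> s_1):
  [13/15, -1/5] . (a_s_2, a_s_3) = 7/15
  [-11/15, 1] . (a_s_2, a_s_3) = 2/15

Solving yields:
  a_s_2 = 37/54
  a_s_3 = 103/162

Starting state is s_2, so the absorption probability is a_s_2 = 37/54.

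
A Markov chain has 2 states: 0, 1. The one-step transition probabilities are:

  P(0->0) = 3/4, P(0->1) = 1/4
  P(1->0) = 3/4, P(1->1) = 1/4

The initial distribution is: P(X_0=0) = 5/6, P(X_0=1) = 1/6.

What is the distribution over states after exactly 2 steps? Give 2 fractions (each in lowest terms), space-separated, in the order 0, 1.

Answer: 3/4 1/4

Derivation:
Propagating the distribution step by step (d_{t+1} = d_t * P):
d_0 = (0=5/6, 1=1/6)
  d_1[0] = 5/6*3/4 + 1/6*3/4 = 3/4
  d_1[1] = 5/6*1/4 + 1/6*1/4 = 1/4
d_1 = (0=3/4, 1=1/4)
  d_2[0] = 3/4*3/4 + 1/4*3/4 = 3/4
  d_2[1] = 3/4*1/4 + 1/4*1/4 = 1/4
d_2 = (0=3/4, 1=1/4)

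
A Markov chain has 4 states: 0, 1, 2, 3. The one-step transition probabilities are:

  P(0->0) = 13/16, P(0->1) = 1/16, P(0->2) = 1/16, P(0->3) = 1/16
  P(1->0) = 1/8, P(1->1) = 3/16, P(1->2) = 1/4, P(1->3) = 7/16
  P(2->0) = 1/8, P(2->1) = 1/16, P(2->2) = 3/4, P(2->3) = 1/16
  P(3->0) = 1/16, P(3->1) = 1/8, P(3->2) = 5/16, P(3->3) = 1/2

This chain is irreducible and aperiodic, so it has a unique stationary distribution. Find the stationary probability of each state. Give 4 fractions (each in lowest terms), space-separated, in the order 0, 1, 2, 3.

Answer: 11/30 1/12 23/60 1/6

Derivation:
The stationary distribution satisfies pi = pi * P, i.e.:
  pi_0 = 13/16*pi_0 + 1/8*pi_1 + 1/8*pi_2 + 1/16*pi_3
  pi_1 = 1/16*pi_0 + 3/16*pi_1 + 1/16*pi_2 + 1/8*pi_3
  pi_2 = 1/16*pi_0 + 1/4*pi_1 + 3/4*pi_2 + 5/16*pi_3
  pi_3 = 1/16*pi_0 + 7/16*pi_1 + 1/16*pi_2 + 1/2*pi_3
with normalization: pi_0 + pi_1 + pi_2 + pi_3 = 1.

Using the first 3 balance equations plus normalization, the linear system A*pi = b is:
  [-3/16, 1/8, 1/8, 1/16] . pi = 0
  [1/16, -13/16, 1/16, 1/8] . pi = 0
  [1/16, 1/4, -1/4, 5/16] . pi = 0
  [1, 1, 1, 1] . pi = 1

Solving yields:
  pi_0 = 11/30
  pi_1 = 1/12
  pi_2 = 23/60
  pi_3 = 1/6

Verification (pi * P):
  11/30*13/16 + 1/12*1/8 + 23/60*1/8 + 1/6*1/16 = 11/30 = pi_0  (ok)
  11/30*1/16 + 1/12*3/16 + 23/60*1/16 + 1/6*1/8 = 1/12 = pi_1  (ok)
  11/30*1/16 + 1/12*1/4 + 23/60*3/4 + 1/6*5/16 = 23/60 = pi_2  (ok)
  11/30*1/16 + 1/12*7/16 + 23/60*1/16 + 1/6*1/2 = 1/6 = pi_3  (ok)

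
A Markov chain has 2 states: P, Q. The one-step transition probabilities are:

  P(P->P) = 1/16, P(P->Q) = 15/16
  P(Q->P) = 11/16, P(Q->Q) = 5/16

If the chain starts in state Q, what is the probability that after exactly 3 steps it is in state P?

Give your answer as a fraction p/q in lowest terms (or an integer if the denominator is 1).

Computing P^3 by repeated multiplication:
P^1 =
  P: [1/16, 15/16]
  Q: [11/16, 5/16]
P^2 =
  P: [83/128, 45/128]
  Q: [33/128, 95/128]
P^3 =
  P: [289/1024, 735/1024]
  Q: [539/1024, 485/1024]

(P^3)[Q -> P] = 539/1024

Answer: 539/1024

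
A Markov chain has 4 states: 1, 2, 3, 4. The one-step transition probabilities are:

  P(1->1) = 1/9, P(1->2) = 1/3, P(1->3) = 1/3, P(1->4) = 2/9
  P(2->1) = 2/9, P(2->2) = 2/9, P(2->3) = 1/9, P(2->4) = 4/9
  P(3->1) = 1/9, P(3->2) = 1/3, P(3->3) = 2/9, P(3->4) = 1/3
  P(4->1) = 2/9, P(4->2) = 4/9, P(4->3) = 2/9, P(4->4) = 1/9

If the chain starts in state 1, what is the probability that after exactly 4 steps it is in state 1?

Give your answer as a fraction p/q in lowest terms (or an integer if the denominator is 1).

Answer: 392/2187

Derivation:
Computing P^4 by repeated multiplication:
P^1 =
  1: [1/9, 1/3, 1/3, 2/9]
  2: [2/9, 2/9, 1/9, 4/9]
  3: [1/9, 1/3, 2/9, 1/3]
  4: [2/9, 4/9, 2/9, 1/9]
P^2 =
  1: [14/81, 26/81, 16/81, 25/81]
  2: [5/27, 29/81, 2/9, 19/81]
  3: [5/27, 1/3, 16/81, 23/81]
  4: [14/81, 8/27, 16/81, 1/3]
P^3 =
  1: [44/243, 242/729, 50/243, 205/729]
  2: [43/243, 233/729, 148/729, 73/243]
  3: [131/729, 239/729, 50/243, 209/729]
  4: [44/243, 82/243, 152/729, 199/729]
P^4 =
  1: [392/2187, 2150/6561, 1348/6561, 629/2187]
  2: [1181/6561, 2173/6561, 1354/6561, 1853/6561]
  3: [1177/6561, 719/2187, 50/243, 1877/6561]
  4: [1174/6561, 2140/6561, 448/2187, 1903/6561]

(P^4)[1 -> 1] = 392/2187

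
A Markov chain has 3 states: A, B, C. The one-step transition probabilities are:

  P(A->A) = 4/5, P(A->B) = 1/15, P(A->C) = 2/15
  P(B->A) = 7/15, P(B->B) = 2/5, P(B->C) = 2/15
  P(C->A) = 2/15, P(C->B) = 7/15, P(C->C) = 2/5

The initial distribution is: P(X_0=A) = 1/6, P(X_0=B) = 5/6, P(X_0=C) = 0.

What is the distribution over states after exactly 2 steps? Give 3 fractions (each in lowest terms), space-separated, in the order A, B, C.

Propagating the distribution step by step (d_{t+1} = d_t * P):
d_0 = (A=1/6, B=5/6, C=0)
  d_1[A] = 1/6*4/5 + 5/6*7/15 + 0*2/15 = 47/90
  d_1[B] = 1/6*1/15 + 5/6*2/5 + 0*7/15 = 31/90
  d_1[C] = 1/6*2/15 + 5/6*2/15 + 0*2/5 = 2/15
d_1 = (A=47/90, B=31/90, C=2/15)
  d_2[A] = 47/90*4/5 + 31/90*7/15 + 2/15*2/15 = 161/270
  d_2[B] = 47/90*1/15 + 31/90*2/5 + 2/15*7/15 = 317/1350
  d_2[C] = 47/90*2/15 + 31/90*2/15 + 2/15*2/5 = 38/225
d_2 = (A=161/270, B=317/1350, C=38/225)

Answer: 161/270 317/1350 38/225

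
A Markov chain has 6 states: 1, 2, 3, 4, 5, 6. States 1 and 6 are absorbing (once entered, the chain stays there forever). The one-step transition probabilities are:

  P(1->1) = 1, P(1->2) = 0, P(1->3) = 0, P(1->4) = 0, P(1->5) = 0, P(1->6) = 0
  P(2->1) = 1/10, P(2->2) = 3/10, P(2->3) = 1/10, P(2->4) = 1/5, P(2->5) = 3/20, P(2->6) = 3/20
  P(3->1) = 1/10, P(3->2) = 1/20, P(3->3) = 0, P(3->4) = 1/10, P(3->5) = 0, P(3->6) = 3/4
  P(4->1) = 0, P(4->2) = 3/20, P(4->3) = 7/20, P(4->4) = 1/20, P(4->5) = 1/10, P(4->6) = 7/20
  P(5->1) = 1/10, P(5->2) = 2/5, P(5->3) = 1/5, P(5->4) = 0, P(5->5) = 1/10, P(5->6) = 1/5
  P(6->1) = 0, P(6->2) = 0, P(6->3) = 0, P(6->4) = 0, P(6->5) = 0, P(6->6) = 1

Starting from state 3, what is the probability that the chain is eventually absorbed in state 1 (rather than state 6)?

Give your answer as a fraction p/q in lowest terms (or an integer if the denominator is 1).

Answer: 4673/37912

Derivation:
Let a_i = P(absorbed in 1 | start in state i).
Boundary conditions: a_1 = 1, a_6 = 0.
For each transient state i, a_i = sum_j P(i->j) * a_j:
  a_2 = 1/10*a_1 + 3/10*a_2 + 1/10*a_3 + 1/5*a_4 + 3/20*a_5 + 3/20*a_6
  a_3 = 1/10*a_1 + 1/20*a_2 + 0*a_3 + 1/10*a_4 + 0*a_5 + 3/4*a_6
  a_4 = 0*a_1 + 3/20*a_2 + 7/20*a_3 + 1/20*a_4 + 1/10*a_5 + 7/20*a_6
  a_5 = 1/10*a_1 + 2/5*a_2 + 1/5*a_3 + 0*a_4 + 1/10*a_5 + 1/5*a_6

Substituting a_1 = 1 and a_6 = 0, rearrange to (I - Q) a = r where r[i] = P(i -> 1):
  [7/10, -1/10, -1/5, -3/20] . (a_2, a_3, a_4, a_5) = 1/10
  [-1/20, 1, -1/10, 0] . (a_2, a_3, a_4, a_5) = 1/10
  [-3/20, -7/20, 19/20, -1/10] . (a_2, a_3, a_4, a_5) = 0
  [-2/5, -1/5, 0, 9/10] . (a_2, a_3, a_4, a_5) = 1/10

Solving yields:
  a_2 = 4643/18956
  a_3 = 4673/37912
  a_4 = 4175/37912
  a_5 = 4689/18956

Starting state is 3, so the absorption probability is a_3 = 4673/37912.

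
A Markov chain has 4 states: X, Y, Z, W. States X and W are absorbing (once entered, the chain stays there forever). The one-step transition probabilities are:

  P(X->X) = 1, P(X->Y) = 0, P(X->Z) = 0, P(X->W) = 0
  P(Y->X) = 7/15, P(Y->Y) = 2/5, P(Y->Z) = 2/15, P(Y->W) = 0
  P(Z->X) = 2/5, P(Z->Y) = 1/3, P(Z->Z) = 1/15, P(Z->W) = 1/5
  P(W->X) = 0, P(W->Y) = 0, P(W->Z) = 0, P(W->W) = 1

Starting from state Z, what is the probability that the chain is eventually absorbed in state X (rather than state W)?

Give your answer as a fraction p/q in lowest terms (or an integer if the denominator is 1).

Answer: 89/116

Derivation:
Let a_i = P(absorbed in X | start in state i).
Boundary conditions: a_X = 1, a_W = 0.
For each transient state i, a_i = sum_j P(i->j) * a_j:
  a_Y = 7/15*a_X + 2/5*a_Y + 2/15*a_Z + 0*a_W
  a_Z = 2/5*a_X + 1/3*a_Y + 1/15*a_Z + 1/5*a_W

Substituting a_X = 1 and a_W = 0, rearrange to (I - Q) a = r where r[i] = P(i -> X):
  [3/5, -2/15] . (a_Y, a_Z) = 7/15
  [-1/3, 14/15] . (a_Y, a_Z) = 2/5

Solving yields:
  a_Y = 55/58
  a_Z = 89/116

Starting state is Z, so the absorption probability is a_Z = 89/116.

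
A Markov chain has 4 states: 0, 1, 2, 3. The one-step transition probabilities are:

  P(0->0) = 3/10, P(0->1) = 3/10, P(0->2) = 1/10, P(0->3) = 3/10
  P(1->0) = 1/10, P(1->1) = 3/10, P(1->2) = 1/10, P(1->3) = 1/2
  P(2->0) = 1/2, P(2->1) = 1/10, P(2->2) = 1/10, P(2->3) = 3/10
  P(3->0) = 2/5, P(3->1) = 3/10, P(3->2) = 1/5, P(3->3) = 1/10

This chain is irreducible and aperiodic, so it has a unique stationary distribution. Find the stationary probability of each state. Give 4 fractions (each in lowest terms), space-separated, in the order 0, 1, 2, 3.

Answer: 181/602 165/602 39/301 89/301

Derivation:
The stationary distribution satisfies pi = pi * P, i.e.:
  pi_0 = 3/10*pi_0 + 1/10*pi_1 + 1/2*pi_2 + 2/5*pi_3
  pi_1 = 3/10*pi_0 + 3/10*pi_1 + 1/10*pi_2 + 3/10*pi_3
  pi_2 = 1/10*pi_0 + 1/10*pi_1 + 1/10*pi_2 + 1/5*pi_3
  pi_3 = 3/10*pi_0 + 1/2*pi_1 + 3/10*pi_2 + 1/10*pi_3
with normalization: pi_0 + pi_1 + pi_2 + pi_3 = 1.

Using the first 3 balance equations plus normalization, the linear system A*pi = b is:
  [-7/10, 1/10, 1/2, 2/5] . pi = 0
  [3/10, -7/10, 1/10, 3/10] . pi = 0
  [1/10, 1/10, -9/10, 1/5] . pi = 0
  [1, 1, 1, 1] . pi = 1

Solving yields:
  pi_0 = 181/602
  pi_1 = 165/602
  pi_2 = 39/301
  pi_3 = 89/301

Verification (pi * P):
  181/602*3/10 + 165/602*1/10 + 39/301*1/2 + 89/301*2/5 = 181/602 = pi_0  (ok)
  181/602*3/10 + 165/602*3/10 + 39/301*1/10 + 89/301*3/10 = 165/602 = pi_1  (ok)
  181/602*1/10 + 165/602*1/10 + 39/301*1/10 + 89/301*1/5 = 39/301 = pi_2  (ok)
  181/602*3/10 + 165/602*1/2 + 39/301*3/10 + 89/301*1/10 = 89/301 = pi_3  (ok)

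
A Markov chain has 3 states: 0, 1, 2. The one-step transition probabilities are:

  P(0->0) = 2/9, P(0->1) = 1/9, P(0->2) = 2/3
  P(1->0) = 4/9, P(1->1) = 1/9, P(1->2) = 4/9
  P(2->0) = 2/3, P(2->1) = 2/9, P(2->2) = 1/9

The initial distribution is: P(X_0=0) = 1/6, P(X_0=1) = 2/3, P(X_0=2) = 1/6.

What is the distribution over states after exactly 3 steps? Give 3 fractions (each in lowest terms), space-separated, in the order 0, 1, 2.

Answer: 953/2187 227/1458 1787/4374

Derivation:
Propagating the distribution step by step (d_{t+1} = d_t * P):
d_0 = (0=1/6, 1=2/3, 2=1/6)
  d_1[0] = 1/6*2/9 + 2/3*4/9 + 1/6*2/3 = 4/9
  d_1[1] = 1/6*1/9 + 2/3*1/9 + 1/6*2/9 = 7/54
  d_1[2] = 1/6*2/3 + 2/3*4/9 + 1/6*1/9 = 23/54
d_1 = (0=4/9, 1=7/54, 2=23/54)
  d_2[0] = 4/9*2/9 + 7/54*4/9 + 23/54*2/3 = 107/243
  d_2[1] = 4/9*1/9 + 7/54*1/9 + 23/54*2/9 = 77/486
  d_2[2] = 4/9*2/3 + 7/54*4/9 + 23/54*1/9 = 65/162
d_2 = (0=107/243, 1=77/486, 2=65/162)
  d_3[0] = 107/243*2/9 + 77/486*4/9 + 65/162*2/3 = 953/2187
  d_3[1] = 107/243*1/9 + 77/486*1/9 + 65/162*2/9 = 227/1458
  d_3[2] = 107/243*2/3 + 77/486*4/9 + 65/162*1/9 = 1787/4374
d_3 = (0=953/2187, 1=227/1458, 2=1787/4374)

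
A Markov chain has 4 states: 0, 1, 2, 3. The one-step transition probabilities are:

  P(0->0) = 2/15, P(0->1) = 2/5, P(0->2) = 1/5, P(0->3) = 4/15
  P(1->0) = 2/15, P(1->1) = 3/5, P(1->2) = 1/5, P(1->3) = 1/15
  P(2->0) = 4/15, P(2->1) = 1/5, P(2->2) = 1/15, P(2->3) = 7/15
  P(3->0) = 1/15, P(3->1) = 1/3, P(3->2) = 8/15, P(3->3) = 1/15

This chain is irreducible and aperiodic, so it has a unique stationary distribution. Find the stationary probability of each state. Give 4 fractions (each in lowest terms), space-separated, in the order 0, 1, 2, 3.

Answer: 515/3396 1447/3396 263/1132 215/1132

Derivation:
The stationary distribution satisfies pi = pi * P, i.e.:
  pi_0 = 2/15*pi_0 + 2/15*pi_1 + 4/15*pi_2 + 1/15*pi_3
  pi_1 = 2/5*pi_0 + 3/5*pi_1 + 1/5*pi_2 + 1/3*pi_3
  pi_2 = 1/5*pi_0 + 1/5*pi_1 + 1/15*pi_2 + 8/15*pi_3
  pi_3 = 4/15*pi_0 + 1/15*pi_1 + 7/15*pi_2 + 1/15*pi_3
with normalization: pi_0 + pi_1 + pi_2 + pi_3 = 1.

Using the first 3 balance equations plus normalization, the linear system A*pi = b is:
  [-13/15, 2/15, 4/15, 1/15] . pi = 0
  [2/5, -2/5, 1/5, 1/3] . pi = 0
  [1/5, 1/5, -14/15, 8/15] . pi = 0
  [1, 1, 1, 1] . pi = 1

Solving yields:
  pi_0 = 515/3396
  pi_1 = 1447/3396
  pi_2 = 263/1132
  pi_3 = 215/1132

Verification (pi * P):
  515/3396*2/15 + 1447/3396*2/15 + 263/1132*4/15 + 215/1132*1/15 = 515/3396 = pi_0  (ok)
  515/3396*2/5 + 1447/3396*3/5 + 263/1132*1/5 + 215/1132*1/3 = 1447/3396 = pi_1  (ok)
  515/3396*1/5 + 1447/3396*1/5 + 263/1132*1/15 + 215/1132*8/15 = 263/1132 = pi_2  (ok)
  515/3396*4/15 + 1447/3396*1/15 + 263/1132*7/15 + 215/1132*1/15 = 215/1132 = pi_3  (ok)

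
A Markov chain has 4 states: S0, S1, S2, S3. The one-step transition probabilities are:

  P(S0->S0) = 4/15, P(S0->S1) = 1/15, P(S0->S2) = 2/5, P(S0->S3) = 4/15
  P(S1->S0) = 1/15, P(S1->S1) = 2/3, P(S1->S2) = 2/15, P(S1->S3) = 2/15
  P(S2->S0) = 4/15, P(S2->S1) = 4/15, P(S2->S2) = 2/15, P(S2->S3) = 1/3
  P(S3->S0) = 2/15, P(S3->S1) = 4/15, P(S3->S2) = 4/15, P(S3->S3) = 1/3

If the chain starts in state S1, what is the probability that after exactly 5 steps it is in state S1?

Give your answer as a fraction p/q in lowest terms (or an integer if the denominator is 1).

Answer: 20518/50625

Derivation:
Computing P^5 by repeated multiplication:
P^1 =
  S0: [4/15, 1/15, 2/5, 4/15]
  S1: [1/15, 2/3, 2/15, 2/15]
  S2: [4/15, 4/15, 2/15, 1/3]
  S3: [2/15, 4/15, 4/15, 1/3]
P^2 =
  S0: [49/225, 6/25, 6/25, 68/225]
  S1: [26/225, 13/25, 38/225, 44/225]
  S2: [38/225, 8/25, 56/225, 59/225]
  S3: [38/225, 26/75, 16/75, 61/225]
P^3 =
  S0: [602/3375, 359/1125, 782/3375, 914/3375]
  S1: [461/3375, 508/1125, 214/1125, 748/3375]
  S2: [566/3375, 406/1125, 16/75, 871/3375]
  S3: [544/3375, 418/1125, 724/3375, 853/3375]
P^4 =
  S0: [8441/50625, 6052/16875, 3662/16875, 13042/50625]
  S1: [7432/50625, 7087/16875, 2018/10125, 11842/50625]
  S2: [8104/50625, 1274/3375, 10756/50625, 2531/10125]
  S3: [8032/50625, 6464/16875, 3544/16875, 12569/50625]
P^5 =
  S0: [121948/759375, 95371/253125, 161098/759375, 190216/759375]
  S1: [115033/759375, 20518/50625, 51554/253125, 36382/151875]
  S2: [23972/151875, 97616/253125, 5888/28125, 187691/759375]
  S3: [119186/759375, 98252/253125, 158516/759375, 186917/759375]

(P^5)[S1 -> S1] = 20518/50625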